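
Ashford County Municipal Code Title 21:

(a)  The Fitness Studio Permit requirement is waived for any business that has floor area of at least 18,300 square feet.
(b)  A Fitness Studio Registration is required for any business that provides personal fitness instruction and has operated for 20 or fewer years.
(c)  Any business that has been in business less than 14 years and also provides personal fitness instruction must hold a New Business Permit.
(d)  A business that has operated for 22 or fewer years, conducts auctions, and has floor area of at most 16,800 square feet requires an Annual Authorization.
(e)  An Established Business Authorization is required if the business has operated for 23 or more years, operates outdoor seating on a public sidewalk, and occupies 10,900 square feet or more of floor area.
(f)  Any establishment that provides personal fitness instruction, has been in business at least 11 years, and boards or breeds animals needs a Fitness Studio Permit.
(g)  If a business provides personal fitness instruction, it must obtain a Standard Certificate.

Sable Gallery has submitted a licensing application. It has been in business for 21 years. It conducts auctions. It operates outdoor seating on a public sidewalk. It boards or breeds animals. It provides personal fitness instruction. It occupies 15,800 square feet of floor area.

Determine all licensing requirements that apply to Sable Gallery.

Annual Authorization, Fitness Studio Permit, Standard Certificate

(a) floor area 15,800 square feet < 18,300 square feet → Fitness Studio Permit exemption does not apply.
(b) provides personal fitness instruction; years in business 21 > 20 → Fitness Studio Registration not required.
(c) years in business 21 ≥ 14; provides personal fitness instruction → New Business Permit not required.
(d) years in business 21 ≤ 22; conducts auctions; floor area 15,800 square feet ≤ 16,800 square feet → Annual Authorization required.
(e) years in business 21 < 23; operates outdoor seating on a public sidewalk; floor area 15,800 square feet ≥ 10,900 square feet → Established Business Authorization not required.
(f) provides personal fitness instruction; years in business 21 ≥ 11; boards or breeds animals → Fitness Studio Permit required.
(g) provides personal fitness instruction → Standard Certificate required.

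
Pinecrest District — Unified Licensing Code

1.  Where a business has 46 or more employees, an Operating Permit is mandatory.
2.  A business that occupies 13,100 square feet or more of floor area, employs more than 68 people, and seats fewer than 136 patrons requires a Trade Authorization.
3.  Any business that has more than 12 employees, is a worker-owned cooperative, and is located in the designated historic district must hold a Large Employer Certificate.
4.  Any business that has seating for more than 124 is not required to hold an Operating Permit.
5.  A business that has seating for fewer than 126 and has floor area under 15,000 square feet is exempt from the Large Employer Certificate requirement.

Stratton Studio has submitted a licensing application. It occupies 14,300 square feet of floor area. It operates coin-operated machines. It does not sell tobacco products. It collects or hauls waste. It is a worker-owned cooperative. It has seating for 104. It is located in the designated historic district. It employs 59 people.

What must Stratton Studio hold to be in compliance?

1. employees 59 ≥ 46 → Operating Permit required.
2. floor area 14,300 square feet ≥ 13,100 square feet; employees 59 ≤ 68; seating 104 < 136 → Trade Authorization not required.
3. employees 59 > 12; is a worker-owned cooperative; is located in the designated historic district → Large Employer Certificate required.
4. seating 104 ≤ 124 → Operating Permit exemption does not apply.
5. seating 104 < 126; floor area 14,300 square feet < 15,000 square feet → exempt from Large Employer Certificate.

Operating Permit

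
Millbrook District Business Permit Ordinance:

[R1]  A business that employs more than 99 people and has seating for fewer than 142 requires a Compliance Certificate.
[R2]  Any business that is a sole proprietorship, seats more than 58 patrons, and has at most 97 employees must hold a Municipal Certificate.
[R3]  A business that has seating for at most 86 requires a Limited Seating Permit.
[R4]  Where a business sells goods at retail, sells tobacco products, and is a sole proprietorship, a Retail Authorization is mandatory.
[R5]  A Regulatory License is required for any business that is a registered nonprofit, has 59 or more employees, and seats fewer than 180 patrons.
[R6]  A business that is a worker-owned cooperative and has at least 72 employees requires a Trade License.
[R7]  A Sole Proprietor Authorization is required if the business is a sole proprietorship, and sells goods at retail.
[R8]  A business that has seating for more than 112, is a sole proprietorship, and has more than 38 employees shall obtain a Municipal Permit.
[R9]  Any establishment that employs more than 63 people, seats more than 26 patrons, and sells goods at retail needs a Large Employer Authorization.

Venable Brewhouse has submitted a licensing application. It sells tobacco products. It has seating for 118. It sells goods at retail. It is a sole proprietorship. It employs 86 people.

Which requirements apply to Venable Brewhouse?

Large Employer Authorization, Municipal Certificate, Municipal Permit, Retail Authorization, Sole Proprietor Authorization

[R1] employees 86 ≤ 99; seating 118 < 142 → Compliance Certificate not required.
[R2] is a sole proprietorship; seating 118 > 58; employees 86 ≤ 97 → Municipal Certificate required.
[R3] seating 118 > 86 → Limited Seating Permit not required.
[R4] sells goods at retail; sells tobacco products; is a sole proprietorship → Retail Authorization required.
[R5] is a sole proprietorship (not: is a registered nonprofit); employees 86 ≥ 59; seating 118 < 180 → Regulatory License not required.
[R6] is a sole proprietorship (not: is a worker-owned cooperative); employees 86 ≥ 72 → Trade License not required.
[R7] is a sole proprietorship; sells goods at retail → Sole Proprietor Authorization required.
[R8] seating 118 > 112; is a sole proprietorship; employees 86 > 38 → Municipal Permit required.
[R9] employees 86 > 63; seating 118 > 26; sells goods at retail → Large Employer Authorization required.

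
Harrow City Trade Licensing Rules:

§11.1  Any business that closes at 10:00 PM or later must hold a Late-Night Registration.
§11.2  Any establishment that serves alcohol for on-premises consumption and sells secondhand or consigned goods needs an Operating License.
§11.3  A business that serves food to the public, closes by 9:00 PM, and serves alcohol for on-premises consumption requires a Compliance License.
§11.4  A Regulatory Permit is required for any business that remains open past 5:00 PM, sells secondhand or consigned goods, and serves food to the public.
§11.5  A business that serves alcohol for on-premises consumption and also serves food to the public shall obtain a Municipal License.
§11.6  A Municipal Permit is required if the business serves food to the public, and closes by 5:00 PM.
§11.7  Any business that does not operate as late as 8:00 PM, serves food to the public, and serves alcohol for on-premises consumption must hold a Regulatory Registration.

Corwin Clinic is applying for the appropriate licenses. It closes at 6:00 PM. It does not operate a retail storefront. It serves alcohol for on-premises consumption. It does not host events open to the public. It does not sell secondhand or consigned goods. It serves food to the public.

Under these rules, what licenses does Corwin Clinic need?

Compliance License, Municipal License, Regulatory Registration

§11.1 closes 6:00 PM, at/before 10:00 PM → Late-Night Registration not required.
§11.2 serves alcohol for on-premises consumption; does not sell secondhand or consigned goods → Operating License not required.
§11.3 serves food to the public; closes 6:00 PM, at/before 9:00 PM; serves alcohol for on-premises consumption → Compliance License required.
§11.4 closes 6:00 PM, after 5:00 PM; does not sell secondhand or consigned goods; serves food to the public → Regulatory Permit not required.
§11.5 serves alcohol for on-premises consumption; serves food to the public → Municipal License required.
§11.6 serves food to the public; closes 6:00 PM, after 5:00 PM → Municipal Permit not required.
§11.7 closes 6:00 PM, at/before 8:00 PM; serves food to the public; serves alcohol for on-premises consumption → Regulatory Registration required.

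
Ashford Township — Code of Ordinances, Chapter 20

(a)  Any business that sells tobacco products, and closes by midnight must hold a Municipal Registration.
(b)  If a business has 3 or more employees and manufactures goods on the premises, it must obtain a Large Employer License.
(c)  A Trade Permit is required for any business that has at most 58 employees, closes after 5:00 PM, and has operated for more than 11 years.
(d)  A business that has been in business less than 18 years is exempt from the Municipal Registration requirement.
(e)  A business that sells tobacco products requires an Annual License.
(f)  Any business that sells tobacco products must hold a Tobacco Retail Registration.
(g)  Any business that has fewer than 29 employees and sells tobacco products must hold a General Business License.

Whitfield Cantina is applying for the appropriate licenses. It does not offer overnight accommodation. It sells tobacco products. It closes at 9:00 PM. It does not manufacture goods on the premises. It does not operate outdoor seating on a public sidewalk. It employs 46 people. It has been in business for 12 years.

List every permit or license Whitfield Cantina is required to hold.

Annual License, Tobacco Retail Registration, Trade Permit

(a) sells tobacco products; closes 9:00 PM, at/before midnight → Municipal Registration required.
(b) employees 46 ≥ 3; does not manufacture goods on the premises → Large Employer License not required.
(c) employees 46 ≤ 58; closes 9:00 PM, after 5:00 PM; years in business 12 > 11 → Trade Permit required.
(d) years in business 12 < 18 → exempt from Municipal Registration.
(e) sells tobacco products → Annual License required.
(f) sells tobacco products → Tobacco Retail Registration required.
(g) employees 46 ≥ 29; sells tobacco products → General Business License not required.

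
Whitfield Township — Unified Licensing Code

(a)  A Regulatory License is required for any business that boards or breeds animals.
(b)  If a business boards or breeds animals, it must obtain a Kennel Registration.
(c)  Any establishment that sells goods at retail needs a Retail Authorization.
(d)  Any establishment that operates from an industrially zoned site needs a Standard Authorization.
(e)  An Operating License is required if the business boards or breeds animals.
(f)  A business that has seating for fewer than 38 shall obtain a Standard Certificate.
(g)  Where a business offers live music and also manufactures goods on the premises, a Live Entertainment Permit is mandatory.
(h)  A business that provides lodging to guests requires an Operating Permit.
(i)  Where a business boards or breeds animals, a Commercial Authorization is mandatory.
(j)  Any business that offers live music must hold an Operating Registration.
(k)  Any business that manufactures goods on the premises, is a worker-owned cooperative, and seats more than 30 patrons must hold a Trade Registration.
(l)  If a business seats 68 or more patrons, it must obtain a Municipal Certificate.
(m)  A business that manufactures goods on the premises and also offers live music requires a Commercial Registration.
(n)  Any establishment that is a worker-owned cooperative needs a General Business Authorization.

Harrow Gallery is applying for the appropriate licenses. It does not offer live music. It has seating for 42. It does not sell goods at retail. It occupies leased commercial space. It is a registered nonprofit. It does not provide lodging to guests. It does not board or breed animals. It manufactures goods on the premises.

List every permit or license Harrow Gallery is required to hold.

(a) does not board or breed animals → Regulatory License not required.
(b) does not board or breed animals → Kennel Registration not required.
(c) does not sell goods at retail → Retail Authorization not required.
(d) occupies leased commercial space (not: operates from an industrially zoned site) → Standard Authorization not required.
(e) does not board or breed animals → Operating License not required.
(f) seating 42 ≥ 38 → Standard Certificate not required.
(g) does not offer live music; manufactures goods on the premises → Live Entertainment Permit not required.
(h) does not provide lodging to guests → Operating Permit not required.
(i) does not board or breed animals → Commercial Authorization not required.
(j) does not offer live music → Operating Registration not required.
(k) manufactures goods on the premises; is a registered nonprofit (not: is a worker-owned cooperative); seating 42 > 30 → Trade Registration not required.
(l) seating 42 < 68 → Municipal Certificate not required.
(m) manufactures goods on the premises; does not offer live music → Commercial Registration not required.
(n) is a registered nonprofit (not: is a worker-owned cooperative) → General Business Authorization not required.

None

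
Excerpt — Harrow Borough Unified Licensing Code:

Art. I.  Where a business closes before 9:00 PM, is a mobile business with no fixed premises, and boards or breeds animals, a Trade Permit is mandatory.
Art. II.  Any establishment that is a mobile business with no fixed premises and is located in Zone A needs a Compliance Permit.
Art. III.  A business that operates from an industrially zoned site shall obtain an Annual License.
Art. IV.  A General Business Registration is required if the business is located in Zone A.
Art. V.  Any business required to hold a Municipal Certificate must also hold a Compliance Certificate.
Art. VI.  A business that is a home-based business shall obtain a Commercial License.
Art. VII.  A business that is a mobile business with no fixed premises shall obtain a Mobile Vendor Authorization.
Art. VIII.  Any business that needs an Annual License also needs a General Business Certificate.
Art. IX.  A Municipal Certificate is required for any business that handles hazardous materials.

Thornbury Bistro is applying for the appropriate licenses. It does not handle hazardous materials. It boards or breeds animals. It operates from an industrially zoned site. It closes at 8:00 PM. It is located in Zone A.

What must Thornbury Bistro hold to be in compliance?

Annual License, General Business Certificate, General Business Registration

Art. I. closes 8:00 PM, at/before 9:00 PM; operates from an industrially zoned site (not: is a mobile business with no fixed premises); boards or breeds animals → Trade Permit not required.
Art. II. operates from an industrially zoned site (not: is a mobile business with no fixed premises); is located in Zone A → Compliance Permit not required.
Art. III. operates from an industrially zoned site → Annual License required.
Art. IV. is located in Zone A → General Business Registration required.
Art. V. Municipal Certificate is not required → no effect.
Art. VI. operates from an industrially zoned site (not: is a home-based business) → Commercial License not required.
Art. VII. operates from an industrially zoned site (not: is a mobile business with no fixed premises) → Mobile Vendor Authorization not required.
Art. VIII. Annual License is required → General Business Certificate also required.
Art. IX. does not handle hazardous materials → Municipal Certificate not required.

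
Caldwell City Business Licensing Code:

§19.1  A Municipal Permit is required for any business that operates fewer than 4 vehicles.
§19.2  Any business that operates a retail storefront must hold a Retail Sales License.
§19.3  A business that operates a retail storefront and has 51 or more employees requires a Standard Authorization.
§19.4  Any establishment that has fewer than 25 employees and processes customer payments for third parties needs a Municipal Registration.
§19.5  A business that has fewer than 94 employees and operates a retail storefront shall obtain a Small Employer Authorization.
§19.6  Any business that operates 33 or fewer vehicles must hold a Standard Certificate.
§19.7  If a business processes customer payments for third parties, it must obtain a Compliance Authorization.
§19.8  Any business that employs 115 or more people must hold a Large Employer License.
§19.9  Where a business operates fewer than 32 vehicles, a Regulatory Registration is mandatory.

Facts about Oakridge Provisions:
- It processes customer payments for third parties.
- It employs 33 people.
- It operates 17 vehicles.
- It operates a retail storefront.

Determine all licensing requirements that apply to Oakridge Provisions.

Compliance Authorization, Regulatory Registration, Retail Sales License, Small Employer Authorization, Standard Certificate

§19.1 vehicles 17 ≥ 4 → Municipal Permit not required.
§19.2 operates a retail storefront → Retail Sales License required.
§19.3 operates a retail storefront; employees 33 < 51 → Standard Authorization not required.
§19.4 employees 33 ≥ 25; processes customer payments for third parties → Municipal Registration not required.
§19.5 employees 33 < 94; operates a retail storefront → Small Employer Authorization required.
§19.6 vehicles 17 ≤ 33 → Standard Certificate required.
§19.7 processes customer payments for third parties → Compliance Authorization required.
§19.8 employees 33 < 115 → Large Employer License not required.
§19.9 vehicles 17 < 32 → Regulatory Registration required.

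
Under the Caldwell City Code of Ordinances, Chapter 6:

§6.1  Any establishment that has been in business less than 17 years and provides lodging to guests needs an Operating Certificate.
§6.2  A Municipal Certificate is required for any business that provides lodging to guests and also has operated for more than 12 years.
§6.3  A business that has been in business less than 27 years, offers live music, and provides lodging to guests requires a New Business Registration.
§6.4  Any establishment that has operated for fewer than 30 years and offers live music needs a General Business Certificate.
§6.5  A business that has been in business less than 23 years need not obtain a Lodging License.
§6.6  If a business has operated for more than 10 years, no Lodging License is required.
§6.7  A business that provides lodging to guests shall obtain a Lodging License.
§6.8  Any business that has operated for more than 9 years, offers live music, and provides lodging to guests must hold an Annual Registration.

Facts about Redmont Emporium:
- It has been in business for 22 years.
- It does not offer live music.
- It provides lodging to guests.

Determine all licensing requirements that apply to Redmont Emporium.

§6.1 years in business 22 ≥ 17; provides lodging to guests → Operating Certificate not required.
§6.2 provides lodging to guests; years in business 22 > 12 → Municipal Certificate required.
§6.3 years in business 22 < 27; does not offer live music; provides lodging to guests → New Business Registration not required.
§6.4 years in business 22 < 30; does not offer live music → General Business Certificate not required.
§6.5 years in business 22 < 23 → exempt from Lodging License.
§6.6 years in business 22 > 10 → exempt from Lodging License.
§6.7 provides lodging to guests → Lodging License required.
§6.8 years in business 22 > 9; does not offer live music; provides lodging to guests → Annual Registration not required.

Municipal Certificate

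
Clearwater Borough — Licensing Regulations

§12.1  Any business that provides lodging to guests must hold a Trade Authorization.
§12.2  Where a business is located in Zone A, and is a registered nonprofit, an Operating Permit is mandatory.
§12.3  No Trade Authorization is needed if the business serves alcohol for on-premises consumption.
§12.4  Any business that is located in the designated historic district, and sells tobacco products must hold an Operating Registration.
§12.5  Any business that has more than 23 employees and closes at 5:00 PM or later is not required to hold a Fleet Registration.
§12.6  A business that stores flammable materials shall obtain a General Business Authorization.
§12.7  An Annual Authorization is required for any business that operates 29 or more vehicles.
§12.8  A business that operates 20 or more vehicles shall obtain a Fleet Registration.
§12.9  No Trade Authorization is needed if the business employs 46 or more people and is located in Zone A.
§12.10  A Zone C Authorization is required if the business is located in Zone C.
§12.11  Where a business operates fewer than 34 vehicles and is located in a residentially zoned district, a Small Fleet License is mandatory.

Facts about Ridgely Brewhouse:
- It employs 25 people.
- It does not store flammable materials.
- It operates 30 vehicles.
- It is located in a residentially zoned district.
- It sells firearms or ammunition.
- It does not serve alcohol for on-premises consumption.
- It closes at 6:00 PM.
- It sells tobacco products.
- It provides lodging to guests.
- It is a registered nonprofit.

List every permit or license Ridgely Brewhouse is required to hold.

Annual Authorization, Small Fleet License, Trade Authorization

§12.1 provides lodging to guests → Trade Authorization required.
§12.2 is located in a residentially zoned district (not: is located in Zone A); is a registered nonprofit → Operating Permit not required.
§12.3 does not serve alcohol for on-premises consumption → Trade Authorization exemption does not apply.
§12.4 is located in a residentially zoned district (not: is located in the designated historic district); sells tobacco products → Operating Registration not required.
§12.5 employees 25 > 23; closes 6:00 PM, after 5:00 PM → exempt from Fleet Registration.
§12.6 does not store flammable materials → General Business Authorization not required.
§12.7 vehicles 30 ≥ 29 → Annual Authorization required.
§12.8 vehicles 30 ≥ 20 → Fleet Registration required.
§12.9 employees 25 < 46; is located in a residentially zoned district (not: is located in Zone A) → Trade Authorization exemption does not apply.
§12.10 is located in a residentially zoned district (not: is located in Zone C) → Zone C Authorization not required.
§12.11 vehicles 30 < 34; is located in a residentially zoned district → Small Fleet License required.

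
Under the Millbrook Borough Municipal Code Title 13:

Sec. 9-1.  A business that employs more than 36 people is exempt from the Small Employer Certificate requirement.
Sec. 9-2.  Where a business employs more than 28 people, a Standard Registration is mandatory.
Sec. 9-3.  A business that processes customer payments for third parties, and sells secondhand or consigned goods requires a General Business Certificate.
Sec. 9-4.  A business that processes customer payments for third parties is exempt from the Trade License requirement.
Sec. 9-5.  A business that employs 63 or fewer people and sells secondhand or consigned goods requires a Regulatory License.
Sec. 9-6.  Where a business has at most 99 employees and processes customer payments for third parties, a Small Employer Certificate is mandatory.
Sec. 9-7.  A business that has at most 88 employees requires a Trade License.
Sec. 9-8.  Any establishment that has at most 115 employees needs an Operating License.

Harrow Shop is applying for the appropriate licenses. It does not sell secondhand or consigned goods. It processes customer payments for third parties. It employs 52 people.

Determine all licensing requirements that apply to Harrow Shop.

Sec. 9-1. employees 52 > 36 → exempt from Small Employer Certificate.
Sec. 9-2. employees 52 > 28 → Standard Registration required.
Sec. 9-3. processes customer payments for third parties; does not sell secondhand or consigned goods → General Business Certificate not required.
Sec. 9-4. processes customer payments for third parties → exempt from Trade License.
Sec. 9-5. employees 52 ≤ 63; does not sell secondhand or consigned goods → Regulatory License not required.
Sec. 9-6. employees 52 ≤ 99; processes customer payments for third parties → Small Employer Certificate required.
Sec. 9-7. employees 52 ≤ 88 → Trade License required.
Sec. 9-8. employees 52 ≤ 115 → Operating License required.

Operating License, Standard Registration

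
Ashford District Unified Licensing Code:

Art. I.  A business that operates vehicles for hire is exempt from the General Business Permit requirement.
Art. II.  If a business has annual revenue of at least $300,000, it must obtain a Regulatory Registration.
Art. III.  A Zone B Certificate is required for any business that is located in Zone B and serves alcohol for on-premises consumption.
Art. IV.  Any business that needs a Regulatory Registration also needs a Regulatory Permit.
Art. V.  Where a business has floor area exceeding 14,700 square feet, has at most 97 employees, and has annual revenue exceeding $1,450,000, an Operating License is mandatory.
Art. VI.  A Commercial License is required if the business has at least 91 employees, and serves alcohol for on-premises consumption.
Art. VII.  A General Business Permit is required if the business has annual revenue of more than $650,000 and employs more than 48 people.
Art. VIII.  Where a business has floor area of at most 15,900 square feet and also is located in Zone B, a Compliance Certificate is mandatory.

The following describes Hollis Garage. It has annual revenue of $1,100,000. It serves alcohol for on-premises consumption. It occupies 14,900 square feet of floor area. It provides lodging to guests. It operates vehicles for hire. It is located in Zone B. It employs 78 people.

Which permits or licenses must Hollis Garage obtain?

Art. I. operates vehicles for hire → exempt from General Business Permit.
Art. II. revenue $1,100,000 ≥ $300,000 → Regulatory Registration required.
Art. III. is located in Zone B; serves alcohol for on-premises consumption → Zone B Certificate required.
Art. IV. Regulatory Registration is required → Regulatory Permit also required.
Art. V. floor area 14,900 square feet > 14,700 square feet; employees 78 ≤ 97; revenue $1,100,000 ≤ $1,450,000 → Operating License not required.
Art. VI. employees 78 < 91; serves alcohol for on-premises consumption → Commercial License not required.
Art. VII. revenue $1,100,000 > $650,000; employees 78 > 48 → General Business Permit required.
Art. VIII. floor area 14,900 square feet ≤ 15,900 square feet; is located in Zone B → Compliance Certificate required.

Compliance Certificate, Regulatory Permit, Regulatory Registration, Zone B Certificate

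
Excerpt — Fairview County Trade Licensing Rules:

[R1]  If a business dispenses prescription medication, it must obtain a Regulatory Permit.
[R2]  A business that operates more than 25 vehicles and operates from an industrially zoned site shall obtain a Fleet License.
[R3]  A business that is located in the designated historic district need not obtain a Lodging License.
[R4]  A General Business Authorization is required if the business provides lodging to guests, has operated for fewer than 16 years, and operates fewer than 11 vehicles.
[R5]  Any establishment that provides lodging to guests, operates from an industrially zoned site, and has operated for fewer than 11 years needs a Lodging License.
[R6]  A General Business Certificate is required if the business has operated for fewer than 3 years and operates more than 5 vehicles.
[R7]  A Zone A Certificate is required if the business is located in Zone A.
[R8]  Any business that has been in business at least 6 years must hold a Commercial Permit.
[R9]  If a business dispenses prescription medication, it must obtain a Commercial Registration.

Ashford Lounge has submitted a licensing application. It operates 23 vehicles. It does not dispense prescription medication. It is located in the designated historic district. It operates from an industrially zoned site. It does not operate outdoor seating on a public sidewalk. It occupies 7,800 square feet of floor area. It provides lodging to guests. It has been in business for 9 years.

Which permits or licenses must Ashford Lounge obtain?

[R1] does not dispense prescription medication → Regulatory Permit not required.
[R2] vehicles 23 ≤ 25; operates from an industrially zoned site → Fleet License not required.
[R3] is located in the designated historic district → exempt from Lodging License.
[R4] provides lodging to guests; years in business 9 < 16; vehicles 23 ≥ 11 → General Business Authorization not required.
[R5] provides lodging to guests; operates from an industrially zoned site; years in business 9 < 11 → Lodging License required.
[R6] years in business 9 ≥ 3; vehicles 23 > 5 → General Business Certificate not required.
[R7] is located in the designated historic district (not: is located in Zone A) → Zone A Certificate not required.
[R8] years in business 9 ≥ 6 → Commercial Permit required.
[R9] does not dispense prescription medication → Commercial Registration not required.

Commercial Permit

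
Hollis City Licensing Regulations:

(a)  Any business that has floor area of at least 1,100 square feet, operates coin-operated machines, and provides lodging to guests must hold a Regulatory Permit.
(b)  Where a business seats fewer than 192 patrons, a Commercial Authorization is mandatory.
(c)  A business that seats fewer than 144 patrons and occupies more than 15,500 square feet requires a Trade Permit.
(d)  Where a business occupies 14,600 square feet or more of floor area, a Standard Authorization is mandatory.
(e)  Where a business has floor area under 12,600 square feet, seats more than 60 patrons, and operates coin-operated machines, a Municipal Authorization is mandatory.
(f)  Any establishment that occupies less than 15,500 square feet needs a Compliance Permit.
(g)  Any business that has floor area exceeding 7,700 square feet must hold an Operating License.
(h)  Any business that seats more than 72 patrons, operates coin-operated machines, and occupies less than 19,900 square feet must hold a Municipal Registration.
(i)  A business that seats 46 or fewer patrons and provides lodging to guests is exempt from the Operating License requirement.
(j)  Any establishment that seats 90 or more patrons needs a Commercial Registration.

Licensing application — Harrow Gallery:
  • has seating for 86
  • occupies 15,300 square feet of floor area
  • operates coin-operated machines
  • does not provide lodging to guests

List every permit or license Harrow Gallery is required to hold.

Commercial Authorization, Compliance Permit, Municipal Registration, Operating License, Standard Authorization

(a) floor area 15,300 square feet ≥ 1,100 square feet; operates coin-operated machines; does not provide lodging to guests → Regulatory Permit not required.
(b) seating 86 < 192 → Commercial Authorization required.
(c) seating 86 < 144; floor area 15,300 square feet ≤ 15,500 square feet → Trade Permit not required.
(d) floor area 15,300 square feet ≥ 14,600 square feet → Standard Authorization required.
(e) floor area 15,300 square feet ≥ 12,600 square feet; seating 86 > 60; operates coin-operated machines → Municipal Authorization not required.
(f) floor area 15,300 square feet < 15,500 square feet → Compliance Permit required.
(g) floor area 15,300 square feet > 7,700 square feet → Operating License required.
(h) seating 86 > 72; operates coin-operated machines; floor area 15,300 square feet < 19,900 square feet → Municipal Registration required.
(i) seating 86 > 46; does not provide lodging to guests → Operating License exemption does not apply.
(j) seating 86 < 90 → Commercial Registration not required.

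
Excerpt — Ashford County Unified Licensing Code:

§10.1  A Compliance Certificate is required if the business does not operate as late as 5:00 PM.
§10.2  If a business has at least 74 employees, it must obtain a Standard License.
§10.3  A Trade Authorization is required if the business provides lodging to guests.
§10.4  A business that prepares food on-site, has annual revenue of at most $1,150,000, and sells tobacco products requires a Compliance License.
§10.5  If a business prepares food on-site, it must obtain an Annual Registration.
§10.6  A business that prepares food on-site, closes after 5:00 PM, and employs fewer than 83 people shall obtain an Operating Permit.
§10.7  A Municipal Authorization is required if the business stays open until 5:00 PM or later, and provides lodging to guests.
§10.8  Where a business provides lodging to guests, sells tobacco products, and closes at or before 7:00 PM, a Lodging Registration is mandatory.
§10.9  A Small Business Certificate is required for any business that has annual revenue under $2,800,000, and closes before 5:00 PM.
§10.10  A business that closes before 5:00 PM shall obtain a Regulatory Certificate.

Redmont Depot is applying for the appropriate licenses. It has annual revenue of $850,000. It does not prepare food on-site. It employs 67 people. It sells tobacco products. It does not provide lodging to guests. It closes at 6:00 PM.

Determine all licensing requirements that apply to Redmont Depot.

§10.1 closes 6:00 PM, after 5:00 PM → Compliance Certificate not required.
§10.2 employees 67 < 74 → Standard License not required.
§10.3 does not provide lodging to guests → Trade Authorization not required.
§10.4 does not prepare food on-site; revenue $850,000 ≤ $1,150,000; sells tobacco products → Compliance License not required.
§10.5 does not prepare food on-site → Annual Registration not required.
§10.6 does not prepare food on-site; closes 6:00 PM, after 5:00 PM; employees 67 < 83 → Operating Permit not required.
§10.7 closes 6:00 PM, after 5:00 PM; does not provide lodging to guests → Municipal Authorization not required.
§10.8 does not provide lodging to guests; sells tobacco products; closes 6:00 PM, at/before 7:00 PM → Lodging Registration not required.
§10.9 revenue $850,000 < $2,800,000; closes 6:00 PM, after 5:00 PM → Small Business Certificate not required.
§10.10 closes 6:00 PM, after 5:00 PM → Regulatory Certificate not required.

None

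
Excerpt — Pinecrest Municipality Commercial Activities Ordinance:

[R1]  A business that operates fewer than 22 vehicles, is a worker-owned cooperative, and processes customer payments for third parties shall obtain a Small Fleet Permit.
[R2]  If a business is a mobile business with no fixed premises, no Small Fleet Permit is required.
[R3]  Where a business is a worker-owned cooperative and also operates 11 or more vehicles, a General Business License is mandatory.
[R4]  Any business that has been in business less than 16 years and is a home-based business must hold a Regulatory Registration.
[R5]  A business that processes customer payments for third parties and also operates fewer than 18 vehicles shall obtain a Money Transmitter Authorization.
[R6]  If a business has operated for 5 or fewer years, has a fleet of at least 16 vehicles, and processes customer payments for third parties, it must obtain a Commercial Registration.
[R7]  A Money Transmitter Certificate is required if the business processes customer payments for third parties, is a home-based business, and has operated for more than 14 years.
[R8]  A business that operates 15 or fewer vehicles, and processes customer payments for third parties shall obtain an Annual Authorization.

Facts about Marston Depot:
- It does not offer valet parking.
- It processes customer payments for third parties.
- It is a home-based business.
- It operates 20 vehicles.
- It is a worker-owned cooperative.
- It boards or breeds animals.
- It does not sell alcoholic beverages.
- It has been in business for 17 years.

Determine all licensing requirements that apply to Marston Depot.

[R1] vehicles 20 < 22; is a worker-owned cooperative; processes customer payments for third parties → Small Fleet Permit required.
[R2] is a home-based business (not: is a mobile business with no fixed premises) → Small Fleet Permit exemption does not apply.
[R3] is a worker-owned cooperative; vehicles 20 ≥ 11 → General Business License required.
[R4] years in business 17 ≥ 16; is a home-based business → Regulatory Registration not required.
[R5] processes customer payments for third parties; vehicles 20 ≥ 18 → Money Transmitter Authorization not required.
[R6] years in business 17 > 5; vehicles 20 ≥ 16; processes customer payments for third parties → Commercial Registration not required.
[R7] processes customer payments for third parties; is a home-based business; years in business 17 > 14 → Money Transmitter Certificate required.
[R8] vehicles 20 > 15; processes customer payments for third parties → Annual Authorization not required.

General Business License, Money Transmitter Certificate, Small Fleet Permit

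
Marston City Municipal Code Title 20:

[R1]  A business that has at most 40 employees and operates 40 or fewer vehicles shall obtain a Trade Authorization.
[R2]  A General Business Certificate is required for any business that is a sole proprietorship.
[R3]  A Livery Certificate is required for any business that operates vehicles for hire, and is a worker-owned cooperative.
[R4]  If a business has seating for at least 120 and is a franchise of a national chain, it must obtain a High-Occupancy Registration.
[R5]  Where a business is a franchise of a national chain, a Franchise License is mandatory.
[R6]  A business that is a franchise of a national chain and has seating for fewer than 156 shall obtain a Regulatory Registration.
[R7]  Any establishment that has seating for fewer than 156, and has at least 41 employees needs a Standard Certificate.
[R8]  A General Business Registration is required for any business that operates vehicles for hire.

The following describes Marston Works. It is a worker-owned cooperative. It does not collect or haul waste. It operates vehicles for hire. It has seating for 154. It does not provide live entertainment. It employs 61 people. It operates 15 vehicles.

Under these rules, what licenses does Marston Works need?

[R1] employees 61 > 40; vehicles 15 ≤ 40 → Trade Authorization not required.
[R2] is a worker-owned cooperative (not: is a sole proprietorship) → General Business Certificate not required.
[R3] operates vehicles for hire; is a worker-owned cooperative → Livery Certificate required.
[R4] seating 154 ≥ 120; is a worker-owned cooperative (not: is a franchise of a national chain) → High-Occupancy Registration not required.
[R5] is a worker-owned cooperative (not: is a franchise of a national chain) → Franchise License not required.
[R6] is a worker-owned cooperative (not: is a franchise of a national chain); seating 154 < 156 → Regulatory Registration not required.
[R7] seating 154 < 156; employees 61 ≥ 41 → Standard Certificate required.
[R8] operates vehicles for hire → General Business Registration required.

General Business Registration, Livery Certificate, Standard Certificate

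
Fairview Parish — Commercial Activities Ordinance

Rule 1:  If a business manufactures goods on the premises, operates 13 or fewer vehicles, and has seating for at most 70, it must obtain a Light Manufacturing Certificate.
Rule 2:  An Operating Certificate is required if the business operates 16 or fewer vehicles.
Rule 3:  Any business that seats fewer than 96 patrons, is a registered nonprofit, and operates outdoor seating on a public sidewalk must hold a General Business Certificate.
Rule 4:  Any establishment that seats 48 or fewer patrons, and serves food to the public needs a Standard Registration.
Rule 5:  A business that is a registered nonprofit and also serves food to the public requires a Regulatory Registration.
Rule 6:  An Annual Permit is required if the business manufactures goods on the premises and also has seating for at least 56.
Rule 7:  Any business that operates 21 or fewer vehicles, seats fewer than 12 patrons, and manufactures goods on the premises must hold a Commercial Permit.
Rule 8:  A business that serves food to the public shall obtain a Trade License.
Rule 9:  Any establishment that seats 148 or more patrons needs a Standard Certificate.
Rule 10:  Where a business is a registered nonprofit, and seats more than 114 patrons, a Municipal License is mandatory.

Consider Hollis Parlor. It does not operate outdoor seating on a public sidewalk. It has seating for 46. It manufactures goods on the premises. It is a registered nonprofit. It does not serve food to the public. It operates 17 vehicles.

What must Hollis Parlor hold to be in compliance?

Rule 1: manufactures goods on the premises; vehicles 17 > 13; seating 46 ≤ 70 → Light Manufacturing Certificate not required.
Rule 2: vehicles 17 > 16 → Operating Certificate not required.
Rule 3: seating 46 < 96; is a registered nonprofit; does not operate outdoor seating on a public sidewalk → General Business Certificate not required.
Rule 4: seating 46 ≤ 48; does not serve food to the public → Standard Registration not required.
Rule 5: is a registered nonprofit; does not serve food to the public → Regulatory Registration not required.
Rule 6: manufactures goods on the premises; seating 46 < 56 → Annual Permit not required.
Rule 7: vehicles 17 ≤ 21; seating 46 ≥ 12; manufactures goods on the premises → Commercial Permit not required.
Rule 8: does not serve food to the public → Trade License not required.
Rule 9: seating 46 < 148 → Standard Certificate not required.
Rule 10: is a registered nonprofit; seating 46 ≤ 114 → Municipal License not required.

None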